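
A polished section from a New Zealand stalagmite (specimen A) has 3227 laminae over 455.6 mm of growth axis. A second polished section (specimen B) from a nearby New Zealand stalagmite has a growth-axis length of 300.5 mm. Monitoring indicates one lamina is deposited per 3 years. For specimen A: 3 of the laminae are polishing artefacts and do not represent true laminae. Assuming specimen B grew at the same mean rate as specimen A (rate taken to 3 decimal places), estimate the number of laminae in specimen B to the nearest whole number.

Specimen A: true lamina count = 3227 − 3 = 3224.
Specimen A: at 3 years per lamina, 3224 × 3 = 9672 years.
A: 455.6 mm over 9672 years gives 455.6 / 9672 ≈ 0.047 mm/yr.
B spans 300.5 / 0.047 = 6393.62 years; at 3 years per lamina that is 6393.62 / 3 ≈ 2131 laminae.

2131 laminae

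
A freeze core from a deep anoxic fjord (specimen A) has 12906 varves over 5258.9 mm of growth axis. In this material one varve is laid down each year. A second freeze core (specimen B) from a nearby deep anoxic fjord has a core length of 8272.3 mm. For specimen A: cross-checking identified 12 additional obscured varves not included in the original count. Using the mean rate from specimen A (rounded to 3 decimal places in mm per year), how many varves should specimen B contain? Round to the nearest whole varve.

20325 varves

Specimen A: adjusted count: 12906 + 12 = 12918 varves.
A: 5258.9 mm over 12918 years gives 5258.9 / 12918 ≈ 0.407 mm/yr.
For B, 8272.3 / 0.407 = 20325.06 years ≈ 20325 varves.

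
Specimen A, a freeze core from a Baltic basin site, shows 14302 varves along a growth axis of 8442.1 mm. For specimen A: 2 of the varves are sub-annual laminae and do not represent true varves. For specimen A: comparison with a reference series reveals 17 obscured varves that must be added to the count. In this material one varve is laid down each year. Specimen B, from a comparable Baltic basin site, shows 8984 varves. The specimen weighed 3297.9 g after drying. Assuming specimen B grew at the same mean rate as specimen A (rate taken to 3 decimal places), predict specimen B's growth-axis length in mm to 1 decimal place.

Specimen A: true varve count = 14302 − 2 + 17 = 14317.
A: Extension rate ≈ 8442.1 / 14317 = 0.590 mm per year.
B's length ≈ 0.590 × 8984 = 5300.6 mm.

5300.6 mm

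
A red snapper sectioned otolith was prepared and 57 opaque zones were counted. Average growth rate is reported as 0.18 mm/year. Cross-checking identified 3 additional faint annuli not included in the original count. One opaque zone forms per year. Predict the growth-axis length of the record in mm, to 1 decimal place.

10.8 mm

After corrections the count is 57 + 3 = 60 opaque zones.
Length ≈ 0.18 × 60 = 10.8 mm.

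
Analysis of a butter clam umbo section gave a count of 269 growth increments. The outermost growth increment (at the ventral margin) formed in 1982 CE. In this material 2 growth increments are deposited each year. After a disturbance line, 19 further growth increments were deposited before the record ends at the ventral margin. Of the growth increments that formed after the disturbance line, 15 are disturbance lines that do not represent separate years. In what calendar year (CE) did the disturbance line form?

19 growth increments post-date the disturbance line.
19 − 15 false = 4 true growth increments after the disturbance line.
4 growth increments at 2 per year is 4 / 2 = 2 years.
1982 − 2 = 1980 CE.

1980 CE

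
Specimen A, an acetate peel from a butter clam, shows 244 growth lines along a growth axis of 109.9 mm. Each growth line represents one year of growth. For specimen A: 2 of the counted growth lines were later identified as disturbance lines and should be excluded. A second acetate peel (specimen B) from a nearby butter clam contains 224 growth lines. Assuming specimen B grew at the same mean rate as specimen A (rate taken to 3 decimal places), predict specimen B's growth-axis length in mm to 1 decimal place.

101.7 mm

Specimen A: after corrections the count is 244 − 2 = 242 growth lines.
A: Mean rate = 109.9 mm / 242 years ≈ 0.454 mm per year.
B's length ≈ 0.454 × 224 = 101.7 mm.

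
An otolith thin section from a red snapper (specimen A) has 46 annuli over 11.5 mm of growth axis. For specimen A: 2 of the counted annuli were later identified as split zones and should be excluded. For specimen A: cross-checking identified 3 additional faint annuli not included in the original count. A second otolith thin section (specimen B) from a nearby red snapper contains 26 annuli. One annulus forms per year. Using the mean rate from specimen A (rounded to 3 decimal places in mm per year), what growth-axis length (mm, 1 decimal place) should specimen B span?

Specimen A: correcting the raw count gives 46 − 2 + 3 = 47 true annuli.
A: 11.5 mm over 47 years gives 11.5 / 47 ≈ 0.245 mm/year.
B's length ≈ 0.245 × 26 = 6.4 mm.

6.4 mm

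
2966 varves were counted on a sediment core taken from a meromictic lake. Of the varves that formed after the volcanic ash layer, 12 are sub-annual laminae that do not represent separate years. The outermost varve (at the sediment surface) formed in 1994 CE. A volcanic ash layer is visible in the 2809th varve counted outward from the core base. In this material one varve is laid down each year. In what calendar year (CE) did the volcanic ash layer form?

2966 − 2809 = 157 varves lie beyond the volcanic ash layer toward the sediment surface.
Excluding 12 false varves: 157 − 12 = 145.
The varve at the sediment surface is 1994 CE, so the volcanic ash layer dates to 1994 − 145 = 1849 CE.

1849 CE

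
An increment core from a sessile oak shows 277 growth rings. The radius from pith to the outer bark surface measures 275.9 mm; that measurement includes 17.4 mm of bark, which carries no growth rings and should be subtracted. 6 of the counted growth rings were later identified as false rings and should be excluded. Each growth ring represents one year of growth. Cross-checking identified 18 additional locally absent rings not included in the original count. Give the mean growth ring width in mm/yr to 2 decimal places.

0.89 mm/yr

Adjusted count: 277 − 6 + 18 = 289 growth rings.
Net length = 275.9 − 17.4 = 258.5 mm.
Extension rate ≈ 258.5 / 289 = 0.89 mm/yr.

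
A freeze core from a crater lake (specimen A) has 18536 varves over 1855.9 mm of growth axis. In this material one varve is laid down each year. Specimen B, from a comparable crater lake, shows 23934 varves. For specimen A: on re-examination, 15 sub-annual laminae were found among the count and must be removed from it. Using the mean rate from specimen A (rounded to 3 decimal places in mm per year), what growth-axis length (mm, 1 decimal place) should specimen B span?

Specimen A: true varve count = 18536 − 15 = 18521.
A: 1855.9 mm over 18521 years gives 1855.9 / 18521 ≈ 0.100 mm/year.
B's length ≈ 0.100 × 23934 = 2393.4 mm.

2393.4 mm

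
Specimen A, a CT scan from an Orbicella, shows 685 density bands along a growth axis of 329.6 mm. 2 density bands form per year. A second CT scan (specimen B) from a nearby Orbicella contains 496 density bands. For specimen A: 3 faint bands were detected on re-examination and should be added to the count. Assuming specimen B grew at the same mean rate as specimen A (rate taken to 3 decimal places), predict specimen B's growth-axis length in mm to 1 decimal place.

Specimen A: correcting the raw count gives 685 + 3 = 688 true density bands.
Specimen A: with 2 density bands per year, 688 / 2 = 344 years.
A: 329.6 mm over 344 years gives 329.6 / 344 ≈ 0.958 mm/yr.
Specimen B: 496 density bands at 2 per year is 496 / 2 = 248 years. B's length ≈ 0.958 × 248 = 237.6 mm.

237.6 mm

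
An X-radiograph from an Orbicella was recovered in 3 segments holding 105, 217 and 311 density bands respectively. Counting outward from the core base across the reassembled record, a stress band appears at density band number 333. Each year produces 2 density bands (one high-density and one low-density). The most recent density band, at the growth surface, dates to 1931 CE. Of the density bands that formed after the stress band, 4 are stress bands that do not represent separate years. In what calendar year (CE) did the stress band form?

Total density bands = 105 + 217 + 311 = 633.
633 − 333 = 300 density bands lie beyond the stress band toward the growth surface.
Excluding 4 false density bands: 300 − 4 = 296.
296 density bands at 2 per year is 296 / 2 = 148 years.
Counting back 148 years from 1931 CE places the stress band in 1931 − 148 = 1783 CE.

1783 CE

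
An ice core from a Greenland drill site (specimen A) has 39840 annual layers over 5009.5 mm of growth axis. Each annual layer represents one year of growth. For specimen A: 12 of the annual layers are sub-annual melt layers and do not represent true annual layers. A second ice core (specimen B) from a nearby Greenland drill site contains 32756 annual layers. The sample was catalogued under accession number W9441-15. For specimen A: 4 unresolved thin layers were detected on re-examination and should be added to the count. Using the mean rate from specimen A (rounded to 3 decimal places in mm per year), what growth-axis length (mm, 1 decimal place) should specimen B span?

4127.3 mm

Specimen A: adjusted count: 39840 − 12 + 4 = 39832 annual layers.
A: 5009.5 mm over 39832 years gives 5009.5 / 39832 ≈ 0.126 mm/yr.
Length of B = 0.126 × 32756 = 4127.3 mm.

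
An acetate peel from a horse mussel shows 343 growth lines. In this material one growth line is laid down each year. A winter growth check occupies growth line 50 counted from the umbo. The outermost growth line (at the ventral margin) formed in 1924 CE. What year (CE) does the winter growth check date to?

1631 CE

343 − 50 = 293 growth lines lie beyond the winter growth check toward the ventral margin.
1924 − 293 = 1631 CE.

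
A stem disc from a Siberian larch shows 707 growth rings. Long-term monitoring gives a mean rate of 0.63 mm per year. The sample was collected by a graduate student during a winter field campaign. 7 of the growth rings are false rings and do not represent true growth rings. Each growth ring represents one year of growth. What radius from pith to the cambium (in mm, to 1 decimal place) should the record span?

441.0 mm

After corrections the count is 707 − 7 = 700 growth rings.
700 years at 0.63 mm/year gives 0.63 × 700 = 441.0 mm.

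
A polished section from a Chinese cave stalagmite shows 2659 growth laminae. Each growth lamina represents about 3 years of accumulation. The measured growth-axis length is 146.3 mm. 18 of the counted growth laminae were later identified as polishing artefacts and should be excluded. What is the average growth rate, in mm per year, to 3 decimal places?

0.018 mm per year

Correcting the raw count gives 2659 − 18 = 2641 true growth laminae.
Multiplying by 3 years per growth lamina: 2641 × 3 = 7923 years.
Mean rate = 146.3 mm / 7923 years ≈ 0.018 mm per year.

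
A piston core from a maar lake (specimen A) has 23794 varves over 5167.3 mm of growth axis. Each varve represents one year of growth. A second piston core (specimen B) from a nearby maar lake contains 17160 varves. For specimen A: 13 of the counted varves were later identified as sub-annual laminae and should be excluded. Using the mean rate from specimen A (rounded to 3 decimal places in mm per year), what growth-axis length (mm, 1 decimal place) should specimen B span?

Specimen A: true varve count = 23794 − 13 = 23781.
A: 5167.3 mm over 23781 years gives 5167.3 / 23781 ≈ 0.217 mm/year.
Length of B = 0.217 × 17160 = 3723.7 mm.

3723.7 mm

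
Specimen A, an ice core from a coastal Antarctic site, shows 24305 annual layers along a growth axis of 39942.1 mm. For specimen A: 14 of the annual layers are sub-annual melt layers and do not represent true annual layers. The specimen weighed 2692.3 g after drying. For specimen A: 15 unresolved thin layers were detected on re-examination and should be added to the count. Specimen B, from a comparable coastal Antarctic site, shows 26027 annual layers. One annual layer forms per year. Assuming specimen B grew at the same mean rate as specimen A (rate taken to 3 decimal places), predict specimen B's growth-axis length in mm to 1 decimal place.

42762.4 mm

Specimen A: true annual layer count = 24305 − 14 + 15 = 24306.
A: Extension rate ≈ 39942.1 / 24306 = 1.643 mm per year.
B's length ≈ 1.643 × 26027 = 42762.4 mm.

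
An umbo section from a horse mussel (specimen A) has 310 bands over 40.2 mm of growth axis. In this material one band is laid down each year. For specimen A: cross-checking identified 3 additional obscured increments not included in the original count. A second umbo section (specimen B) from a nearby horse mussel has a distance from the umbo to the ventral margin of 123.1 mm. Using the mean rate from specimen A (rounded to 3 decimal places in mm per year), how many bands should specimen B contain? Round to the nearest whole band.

962 bands

Specimen A: correcting the raw count gives 310 + 3 = 313 true bands.
A: 40.2 mm over 313 years gives 40.2 / 313 ≈ 0.128 mm/year.
Specimen B: 123.1 mm / 0.128 mm per year = 961.72 years ≈ 962 bands.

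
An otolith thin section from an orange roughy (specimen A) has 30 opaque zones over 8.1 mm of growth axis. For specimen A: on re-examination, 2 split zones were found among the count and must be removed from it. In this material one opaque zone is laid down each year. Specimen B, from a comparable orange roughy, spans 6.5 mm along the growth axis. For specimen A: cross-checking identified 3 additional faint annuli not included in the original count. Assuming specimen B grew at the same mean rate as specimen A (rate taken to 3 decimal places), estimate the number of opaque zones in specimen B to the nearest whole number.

25 opaque zones

Specimen A: correcting the raw count gives 30 − 2 + 3 = 31 true opaque zones.
A: 8.1 mm over 31 years gives 8.1 / 31 ≈ 0.261 mm/yr.
For B, 6.5 / 0.261 = 24.90 years ≈ 25 opaque zones.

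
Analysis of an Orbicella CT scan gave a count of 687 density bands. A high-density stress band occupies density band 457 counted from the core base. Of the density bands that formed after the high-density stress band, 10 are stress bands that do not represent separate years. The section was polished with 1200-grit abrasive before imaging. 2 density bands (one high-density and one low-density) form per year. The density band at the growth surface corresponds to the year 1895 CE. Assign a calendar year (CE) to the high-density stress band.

1785 CE

Between density band 457 and the growth surface there are 687 − 457 = 230 density bands.
Excluding 10 false density bands: 230 − 10 = 220.
220 density bands at 2 per year is 220 / 2 = 110 years.
The density band at the growth surface is 1895 CE, so the high-density stress band dates to 1895 − 110 = 1785 CE.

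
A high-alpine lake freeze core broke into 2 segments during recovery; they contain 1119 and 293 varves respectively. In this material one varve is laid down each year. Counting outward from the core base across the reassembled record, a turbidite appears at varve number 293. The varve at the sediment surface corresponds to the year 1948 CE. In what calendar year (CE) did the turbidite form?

829 CE

Total varves = 1119 + 293 = 1412.
1412 − 293 = 1119 varves lie beyond the turbidite toward the sediment surface.
Counting back 1119 years from 1948 CE places the turbidite in 1948 − 1119 = 829 CE.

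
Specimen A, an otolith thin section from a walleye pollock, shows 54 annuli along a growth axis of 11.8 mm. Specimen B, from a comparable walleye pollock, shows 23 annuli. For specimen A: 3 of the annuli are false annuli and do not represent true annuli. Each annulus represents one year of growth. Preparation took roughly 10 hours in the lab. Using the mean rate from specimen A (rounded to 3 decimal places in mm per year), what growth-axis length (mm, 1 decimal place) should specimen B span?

5.3 mm

Specimen A: true annulus count = 54 − 3 = 51.
A: 11.8 mm over 51 years gives 11.8 / 51 ≈ 0.231 mm/yr.
Length of B = 0.231 × 23 = 5.3 mm.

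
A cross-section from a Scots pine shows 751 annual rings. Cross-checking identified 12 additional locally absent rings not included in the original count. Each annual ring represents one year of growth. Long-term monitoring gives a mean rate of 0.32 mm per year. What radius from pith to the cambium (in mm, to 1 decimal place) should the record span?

244.2 mm

Adjusted count: 751 + 12 = 763 annual rings.
Predicted length = 0.32 mm/year × 763 years = 244.2 mm.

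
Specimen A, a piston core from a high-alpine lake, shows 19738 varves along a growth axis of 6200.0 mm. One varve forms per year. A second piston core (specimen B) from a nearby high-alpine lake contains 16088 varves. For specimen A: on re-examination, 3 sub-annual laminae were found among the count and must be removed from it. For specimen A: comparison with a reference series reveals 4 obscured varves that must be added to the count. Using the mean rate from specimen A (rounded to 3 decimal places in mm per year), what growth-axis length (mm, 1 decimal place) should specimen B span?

5051.6 mm

Specimen A: correcting the raw count gives 19738 − 3 + 4 = 19739 true varves.
A: Mean rate = 6200.0 mm / 19739 years ≈ 0.314 mm per year.
For B, 0.314 mm/year × 16088 years = 5051.6 mm.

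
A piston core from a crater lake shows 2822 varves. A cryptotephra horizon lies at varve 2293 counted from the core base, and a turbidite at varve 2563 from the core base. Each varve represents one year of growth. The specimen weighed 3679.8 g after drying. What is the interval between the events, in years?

270 years

Separation: 2563 − 2293 = 270 varves.
One varve per year makes the interval 270 years.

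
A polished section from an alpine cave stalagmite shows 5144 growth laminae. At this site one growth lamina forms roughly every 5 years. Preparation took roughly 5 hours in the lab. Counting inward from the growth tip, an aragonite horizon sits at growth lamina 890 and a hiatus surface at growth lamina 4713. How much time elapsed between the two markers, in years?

19115 yr

4713 − 890 = 3823 growth laminae lie between the two events.
3823 growth laminae at 5 years each span 3823 × 5 = 19115 years.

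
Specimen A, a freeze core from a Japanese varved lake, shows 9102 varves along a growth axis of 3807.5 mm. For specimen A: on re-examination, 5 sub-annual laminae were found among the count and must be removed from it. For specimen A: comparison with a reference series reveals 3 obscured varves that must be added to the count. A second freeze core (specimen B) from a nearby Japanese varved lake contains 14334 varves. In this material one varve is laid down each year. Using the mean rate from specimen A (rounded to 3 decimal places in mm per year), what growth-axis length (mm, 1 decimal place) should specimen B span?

5991.6 mm

Specimen A: after corrections the count is 9102 − 5 + 3 = 9100 varves.
A: 3807.5 mm over 9100 years gives 3807.5 / 9100 ≈ 0.418 mm/year.
Length of B = 0.418 × 14334 = 5991.6 mm.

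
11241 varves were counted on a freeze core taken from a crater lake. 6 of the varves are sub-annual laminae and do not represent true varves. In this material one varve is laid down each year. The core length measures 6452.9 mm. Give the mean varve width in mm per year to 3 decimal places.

0.574 mm per year

Correcting the raw count gives 11241 − 6 = 11235 true varves.
6452.9 mm over 11235 years gives 6452.9 / 11235 ≈ 0.574 mm per year.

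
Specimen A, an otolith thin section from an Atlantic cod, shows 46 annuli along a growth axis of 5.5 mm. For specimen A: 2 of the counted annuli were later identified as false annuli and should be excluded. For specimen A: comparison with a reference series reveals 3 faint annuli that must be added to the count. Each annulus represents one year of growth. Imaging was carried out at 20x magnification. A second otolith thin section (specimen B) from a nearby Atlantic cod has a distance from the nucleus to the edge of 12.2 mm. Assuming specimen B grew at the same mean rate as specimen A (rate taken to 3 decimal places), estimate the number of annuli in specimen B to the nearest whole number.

Specimen A: true annulus count = 46 − 2 + 3 = 47.
A: Mean rate = 5.5 mm / 47 years ≈ 0.117 mm/year.
Specimen B: 12.2 mm / 0.117 mm per year = 104.27 years ≈ 104 annuli.

104 annuli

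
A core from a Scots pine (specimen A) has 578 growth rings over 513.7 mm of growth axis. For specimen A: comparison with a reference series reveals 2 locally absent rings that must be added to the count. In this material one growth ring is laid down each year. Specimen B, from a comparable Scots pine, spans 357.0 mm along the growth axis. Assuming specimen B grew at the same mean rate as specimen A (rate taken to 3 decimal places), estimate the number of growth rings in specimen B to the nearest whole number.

Specimen A: after corrections the count is 578 + 2 = 580 growth rings.
A: 513.7 mm over 580 years gives 513.7 / 580 ≈ 0.886 mm per year.
For B, 357.0 / 0.886 = 402.93 years ≈ 403 growth rings.

403 growth rings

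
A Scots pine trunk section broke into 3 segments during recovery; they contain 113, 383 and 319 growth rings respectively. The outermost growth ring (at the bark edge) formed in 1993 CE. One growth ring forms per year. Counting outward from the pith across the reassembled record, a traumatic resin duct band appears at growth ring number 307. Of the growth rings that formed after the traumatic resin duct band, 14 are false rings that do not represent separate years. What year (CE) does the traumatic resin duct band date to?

Total growth rings = 113 + 383 + 319 = 815.
The traumatic resin duct band sits at growth ring 307 from the pith, so 815 − 307 = 508 growth rings formed after it.
Excluding 14 false growth rings: 508 − 14 = 494.
Counting back 494 years from 1993 CE places the traumatic resin duct band in 1993 − 494 = 1499 CE.

1499 CE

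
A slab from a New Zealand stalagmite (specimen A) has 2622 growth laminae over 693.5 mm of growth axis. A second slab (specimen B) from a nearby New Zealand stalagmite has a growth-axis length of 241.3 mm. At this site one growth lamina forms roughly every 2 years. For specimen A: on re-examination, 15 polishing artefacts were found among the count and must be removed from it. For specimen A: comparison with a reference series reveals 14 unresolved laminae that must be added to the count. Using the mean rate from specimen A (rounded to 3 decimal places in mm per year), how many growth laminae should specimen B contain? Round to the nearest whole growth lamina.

Specimen A: true growth lamina count = 2622 − 15 + 14 = 2621.
Specimen A: 2621 growth laminae at 2 years each span 2621 × 2 = 5242 years.
A: Extension rate ≈ 693.5 / 5242 = 0.132 mm per year.
B spans 241.3 / 0.132 = 1828.03 years; at 2 years per growth lamina that is 1828.03 / 2 ≈ 914 growth laminae.

914 growth laminae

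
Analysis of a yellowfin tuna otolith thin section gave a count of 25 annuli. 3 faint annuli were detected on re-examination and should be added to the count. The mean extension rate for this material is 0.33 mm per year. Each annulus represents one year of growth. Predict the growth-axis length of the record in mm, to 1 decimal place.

After corrections the count is 25 + 3 = 28 annuli.
Predicted length = 0.33 mm/year × 28 years = 9.2 mm.

9.2 mm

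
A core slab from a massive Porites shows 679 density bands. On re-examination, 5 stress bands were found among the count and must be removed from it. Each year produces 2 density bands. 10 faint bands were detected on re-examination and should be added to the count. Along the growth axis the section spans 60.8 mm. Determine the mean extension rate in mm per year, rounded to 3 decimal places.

0.178 mm per year

True density band count = 679 − 5 + 10 = 684.
Dividing by 2 density bands per year: 684 / 2 = 342 years.
Mean rate = 60.8 mm / 342 years ≈ 0.178 mm per year.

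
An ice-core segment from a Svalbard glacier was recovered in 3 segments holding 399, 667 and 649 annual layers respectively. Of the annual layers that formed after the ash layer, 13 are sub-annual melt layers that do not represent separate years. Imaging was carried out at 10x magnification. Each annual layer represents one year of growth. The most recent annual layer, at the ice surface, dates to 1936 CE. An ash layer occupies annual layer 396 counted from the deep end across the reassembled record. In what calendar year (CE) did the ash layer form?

Total annual layers = 399 + 667 + 649 = 1715.
Between annual layer 396 and the ice surface there are 1715 − 396 = 1319 annual layers.
Excluding 13 false annual layers: 1319 − 13 = 1306.
The annual layer at the ice surface is 1936 CE, so the ash layer dates to 1936 − 1306 = 630 CE.

630 CE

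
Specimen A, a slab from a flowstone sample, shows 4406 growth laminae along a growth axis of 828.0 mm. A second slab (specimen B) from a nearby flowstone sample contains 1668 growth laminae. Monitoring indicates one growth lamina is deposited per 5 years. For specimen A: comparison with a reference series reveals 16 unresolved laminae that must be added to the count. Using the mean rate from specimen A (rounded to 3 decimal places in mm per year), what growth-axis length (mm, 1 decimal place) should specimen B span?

Specimen A: after corrections the count is 4406 + 16 = 4422 growth laminae.
Specimen A: 4422 growth laminae at 5 years each span 4422 × 5 = 22110 years.
A: Mean rate = 828.0 mm / 22110 years ≈ 0.037 mm/yr.
Specimen B: 1668 growth laminae at 5 years each span 1668 × 5 = 8340 years. For B, 0.037 mm/year × 8340 years = 308.6 mm.

308.6 mm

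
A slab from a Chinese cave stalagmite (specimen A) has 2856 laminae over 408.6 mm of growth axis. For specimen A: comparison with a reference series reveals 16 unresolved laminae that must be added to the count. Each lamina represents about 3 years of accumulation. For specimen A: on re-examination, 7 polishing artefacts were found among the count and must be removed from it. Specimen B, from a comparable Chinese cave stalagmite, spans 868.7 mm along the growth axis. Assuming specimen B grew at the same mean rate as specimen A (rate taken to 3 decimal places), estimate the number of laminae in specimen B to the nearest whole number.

6033 laminae

Specimen A: adjusted count: 2856 − 7 + 16 = 2865 laminae.
Specimen A: at 3 years per lamina, 2865 × 3 = 8595 years.
A: Extension rate ≈ 408.6 / 8595 = 0.048 mm/year.
For B, 868.7 / 0.048 = 18097.92 years; at 3 years per lamina that is 18097.92 / 3 ≈ 6033 laminae.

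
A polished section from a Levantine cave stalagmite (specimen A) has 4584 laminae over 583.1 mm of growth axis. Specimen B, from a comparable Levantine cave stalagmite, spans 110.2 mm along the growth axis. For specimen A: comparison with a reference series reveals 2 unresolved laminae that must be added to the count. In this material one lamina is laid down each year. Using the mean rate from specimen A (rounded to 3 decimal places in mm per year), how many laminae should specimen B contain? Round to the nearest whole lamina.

868 laminae

Specimen A: after corrections the count is 4584 + 2 = 4586 laminae.
A: Mean rate = 583.1 mm / 4586 years ≈ 0.127 mm/yr.
For B, 110.2 / 0.127 = 867.72 years ≈ 868 laminae.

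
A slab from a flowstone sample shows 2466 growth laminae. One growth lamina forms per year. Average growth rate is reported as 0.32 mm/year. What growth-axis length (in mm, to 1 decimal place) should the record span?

The record spans 2466 years at 0.32 mm per year.
Predicted length = 0.32 mm/year × 2466 years = 789.1 mm.

789.1 mm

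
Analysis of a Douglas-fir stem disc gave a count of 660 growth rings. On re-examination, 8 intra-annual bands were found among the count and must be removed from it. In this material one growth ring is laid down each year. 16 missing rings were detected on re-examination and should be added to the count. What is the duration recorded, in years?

668 years

Correcting the raw count gives 660 − 8 + 16 = 668 true growth rings.
With a one-to-one growth ring periodicity this is 668 years.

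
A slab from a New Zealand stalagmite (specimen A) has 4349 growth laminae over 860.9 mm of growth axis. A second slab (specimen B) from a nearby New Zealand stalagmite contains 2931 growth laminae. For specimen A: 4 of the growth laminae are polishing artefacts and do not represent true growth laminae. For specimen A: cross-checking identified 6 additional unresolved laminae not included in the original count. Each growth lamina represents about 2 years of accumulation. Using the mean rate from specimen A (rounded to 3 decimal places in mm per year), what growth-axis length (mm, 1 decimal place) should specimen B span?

Specimen A: adjusted count: 4349 − 4 + 6 = 4351 growth laminae.
Specimen A: 4351 growth laminae at 2 years each span 4351 × 2 = 8702 years.
A: 860.9 mm over 8702 years gives 860.9 / 8702 ≈ 0.099 mm/yr.
Specimen B: multiplying by 2 years per growth lamina: 2931 × 2 = 5862 years. For B, 0.099 mm/year × 5862 years = 580.3 mm.

580.3 mm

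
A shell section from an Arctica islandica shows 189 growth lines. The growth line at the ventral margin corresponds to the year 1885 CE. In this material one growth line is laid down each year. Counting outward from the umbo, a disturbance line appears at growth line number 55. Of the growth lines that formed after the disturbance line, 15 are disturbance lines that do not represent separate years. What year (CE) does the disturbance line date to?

The disturbance line sits at growth line 55 from the umbo, so 189 − 55 = 134 growth lines formed after it.
134 − 15 false = 119 true growth lines after the disturbance line.
Counting back 119 years from 1885 CE places the disturbance line in 1885 − 119 = 1766 CE.

1766 CE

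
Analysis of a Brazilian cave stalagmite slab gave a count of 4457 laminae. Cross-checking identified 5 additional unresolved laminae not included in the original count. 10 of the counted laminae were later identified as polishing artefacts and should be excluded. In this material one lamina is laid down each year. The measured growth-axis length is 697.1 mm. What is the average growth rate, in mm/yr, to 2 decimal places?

0.16 mm/yr

Adjusted count: 4457 − 10 + 5 = 4452 laminae.
Mean rate = 697.1 mm / 4452 years ≈ 0.16 mm/yr.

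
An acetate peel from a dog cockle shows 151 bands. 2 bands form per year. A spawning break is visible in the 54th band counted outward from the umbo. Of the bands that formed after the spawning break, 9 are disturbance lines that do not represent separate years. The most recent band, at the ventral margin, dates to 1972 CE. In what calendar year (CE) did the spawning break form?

1928 CE

151 − 54 = 97 bands lie beyond the spawning break toward the ventral margin.
Excluding 9 false bands: 97 − 9 = 88.
88 bands at 2 per year is 88 / 2 = 44 years.
1972 − 44 = 1928 CE.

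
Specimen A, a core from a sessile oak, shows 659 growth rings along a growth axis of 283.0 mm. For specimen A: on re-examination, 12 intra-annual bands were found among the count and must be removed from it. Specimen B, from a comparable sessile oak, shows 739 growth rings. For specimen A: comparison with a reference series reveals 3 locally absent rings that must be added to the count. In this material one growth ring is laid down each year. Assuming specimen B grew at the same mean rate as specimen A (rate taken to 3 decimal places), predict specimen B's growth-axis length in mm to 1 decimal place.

Specimen A: true growth ring count = 659 − 12 + 3 = 650.
A: Extension rate ≈ 283.0 / 650 = 0.435 mm/year.
Length of B = 0.435 × 739 = 321.5 mm.

321.5 mm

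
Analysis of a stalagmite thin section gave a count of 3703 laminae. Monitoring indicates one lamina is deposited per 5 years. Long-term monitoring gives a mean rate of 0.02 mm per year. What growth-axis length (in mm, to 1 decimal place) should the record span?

370.3 mm

Multiplying by 5 years per lamina: 3703 × 5 = 18515 years.
Length ≈ 0.02 × 18515 = 370.3 mm.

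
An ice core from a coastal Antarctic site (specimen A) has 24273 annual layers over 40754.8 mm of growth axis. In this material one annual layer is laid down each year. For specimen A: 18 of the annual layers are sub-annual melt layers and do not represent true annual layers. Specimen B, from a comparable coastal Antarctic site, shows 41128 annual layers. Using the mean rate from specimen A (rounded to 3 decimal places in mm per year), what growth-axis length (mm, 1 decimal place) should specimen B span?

Specimen A: after corrections the count is 24273 − 18 = 24255 annual layers.
A: Mean rate = 40754.8 mm / 24255 years ≈ 1.680 mm/year.
B's length ≈ 1.680 × 41128 = 69095.0 mm.

69095.0 mm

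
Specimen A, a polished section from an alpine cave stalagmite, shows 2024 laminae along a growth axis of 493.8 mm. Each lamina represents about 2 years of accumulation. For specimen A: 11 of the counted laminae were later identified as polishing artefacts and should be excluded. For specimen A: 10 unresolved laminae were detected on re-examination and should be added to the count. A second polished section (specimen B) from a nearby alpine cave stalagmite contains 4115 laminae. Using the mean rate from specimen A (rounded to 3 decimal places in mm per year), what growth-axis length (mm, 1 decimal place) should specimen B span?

1004.1 mm

Specimen A: after corrections the count is 2024 − 11 + 10 = 2023 laminae.
Specimen A: at 2 years per lamina, 2023 × 2 = 4046 years.
A: Extension rate ≈ 493.8 / 4046 = 0.122 mm/year.
Specimen B: 4115 laminae at 2 years each span 4115 × 2 = 8230 years. For B, 0.122 mm/year × 8230 years = 1004.1 mm.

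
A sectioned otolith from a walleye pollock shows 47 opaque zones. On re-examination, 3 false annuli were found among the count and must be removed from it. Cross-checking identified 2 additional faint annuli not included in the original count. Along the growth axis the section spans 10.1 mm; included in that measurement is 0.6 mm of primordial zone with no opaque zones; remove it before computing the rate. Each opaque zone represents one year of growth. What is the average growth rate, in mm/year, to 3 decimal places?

0.207 mm/year

After corrections the count is 47 − 3 + 2 = 46 opaque zones.
The growth record spans 10.1 − 0.6 = 9.5 mm.
Mean rate = 9.5 mm / 46 years ≈ 0.207 mm/year.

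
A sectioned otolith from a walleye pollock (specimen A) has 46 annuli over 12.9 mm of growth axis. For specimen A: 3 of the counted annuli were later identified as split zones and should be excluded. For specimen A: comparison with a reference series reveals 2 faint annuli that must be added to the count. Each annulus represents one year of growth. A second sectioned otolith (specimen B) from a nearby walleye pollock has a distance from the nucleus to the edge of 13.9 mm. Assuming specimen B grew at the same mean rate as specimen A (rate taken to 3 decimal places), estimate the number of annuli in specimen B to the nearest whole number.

Specimen A: adjusted count: 46 − 3 + 2 = 45 annuli.
A: 12.9 mm over 45 years gives 12.9 / 45 ≈ 0.287 mm/year.
B spans 13.9 / 0.287 = 48.43 years ≈ 48 annuli.

48 annuli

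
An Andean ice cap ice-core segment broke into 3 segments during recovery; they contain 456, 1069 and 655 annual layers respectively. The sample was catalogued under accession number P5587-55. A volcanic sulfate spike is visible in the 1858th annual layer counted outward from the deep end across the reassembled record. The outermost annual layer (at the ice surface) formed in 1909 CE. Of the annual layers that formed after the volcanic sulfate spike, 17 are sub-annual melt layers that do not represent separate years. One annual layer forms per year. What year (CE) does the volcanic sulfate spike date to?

Total annual layers = 456 + 1069 + 655 = 2180.
Between annual layer 1858 and the ice surface there are 2180 − 1858 = 322 annual layers.
Excluding 17 false annual layers: 322 − 17 = 305.
Counting back 305 years from 1909 CE places the volcanic sulfate spike in 1909 − 305 = 1604 CE.

1604 CE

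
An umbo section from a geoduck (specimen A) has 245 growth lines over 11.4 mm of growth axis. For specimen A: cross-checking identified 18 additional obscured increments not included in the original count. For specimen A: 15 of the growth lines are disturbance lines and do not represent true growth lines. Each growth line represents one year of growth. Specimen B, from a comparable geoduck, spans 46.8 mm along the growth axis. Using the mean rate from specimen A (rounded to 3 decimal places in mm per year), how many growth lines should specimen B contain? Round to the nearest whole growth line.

Specimen A: adjusted count: 245 − 15 + 18 = 248 growth lines.
A: Mean rate = 11.4 mm / 248 years ≈ 0.046 mm/yr.
For B, 46.8 / 0.046 = 1017.39 years ≈ 1017 growth lines.

1017 growth lines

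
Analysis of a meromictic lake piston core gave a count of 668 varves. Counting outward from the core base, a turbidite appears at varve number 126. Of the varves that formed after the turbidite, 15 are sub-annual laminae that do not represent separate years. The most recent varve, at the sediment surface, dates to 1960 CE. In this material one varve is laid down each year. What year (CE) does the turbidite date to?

The turbidite sits at varve 126 from the core base, so 668 − 126 = 542 varves formed after it.
Removing the 15 false varves leaves 542 − 15 = 527 true varves beyond the turbidite.
Counting back 527 years from 1960 CE places the turbidite in 1960 − 527 = 1433 CE.

1433 CE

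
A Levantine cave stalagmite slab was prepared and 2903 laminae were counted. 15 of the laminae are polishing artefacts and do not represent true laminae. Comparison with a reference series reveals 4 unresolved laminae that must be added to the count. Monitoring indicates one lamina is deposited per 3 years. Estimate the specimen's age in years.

8676 yr

Correcting the raw count gives 2903 − 15 + 4 = 2892 true laminae.
At 3 years per lamina, 2892 × 3 = 8676 years.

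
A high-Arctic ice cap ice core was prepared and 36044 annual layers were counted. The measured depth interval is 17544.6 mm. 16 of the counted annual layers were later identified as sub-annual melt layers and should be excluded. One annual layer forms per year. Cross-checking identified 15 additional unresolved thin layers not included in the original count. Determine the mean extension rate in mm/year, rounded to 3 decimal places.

0.487 mm/year

After corrections the count is 36044 − 16 + 15 = 36043 annual layers.
Mean rate = 17544.6 mm / 36043 years ≈ 0.487 mm/year.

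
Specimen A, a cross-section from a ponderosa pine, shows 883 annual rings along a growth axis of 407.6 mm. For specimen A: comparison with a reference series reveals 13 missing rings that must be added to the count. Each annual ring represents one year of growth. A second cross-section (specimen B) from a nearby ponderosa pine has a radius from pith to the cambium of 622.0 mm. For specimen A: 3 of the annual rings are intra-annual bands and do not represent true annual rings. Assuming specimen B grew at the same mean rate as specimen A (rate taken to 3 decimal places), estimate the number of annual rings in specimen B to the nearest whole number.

1364 annual rings

Specimen A: true annual ring count = 883 − 3 + 13 = 893.
A: Extension rate ≈ 407.6 / 893 = 0.456 mm per year.
B spans 622.0 / 0.456 = 1364.04 years ≈ 1364 annual rings.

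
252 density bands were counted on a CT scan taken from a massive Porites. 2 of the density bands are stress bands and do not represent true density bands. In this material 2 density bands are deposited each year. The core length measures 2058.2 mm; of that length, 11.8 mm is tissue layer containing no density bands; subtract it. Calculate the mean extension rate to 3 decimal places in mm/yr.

16.371 mm/yr

Adjusted count: 252 − 2 = 250 density bands.
With 2 density bands per year, 250 / 2 = 125 years.
Removing the 11.8 mm offcut leaves 2058.2 − 11.8 = 2046.4 mm.
2046.4 mm over 125 years gives 2046.4 / 125 ≈ 16.371 mm/yr.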